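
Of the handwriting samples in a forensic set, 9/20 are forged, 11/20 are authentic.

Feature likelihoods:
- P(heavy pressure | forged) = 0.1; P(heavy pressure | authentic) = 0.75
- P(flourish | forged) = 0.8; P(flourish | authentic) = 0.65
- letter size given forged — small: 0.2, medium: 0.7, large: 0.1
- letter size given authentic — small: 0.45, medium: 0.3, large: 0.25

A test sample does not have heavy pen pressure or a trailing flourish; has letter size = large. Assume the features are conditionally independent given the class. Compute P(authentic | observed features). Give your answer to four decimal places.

forged: 0.45 × (1−0.1) × (1−0.8) × 0.1 = 0.0081
authentic: 0.55 × (1−0.75) × (1−0.65) × 0.25 = 0.01203125
P(authentic | x) = 0.01203125 / 0.02013125 ≈ 0.5976

0.5976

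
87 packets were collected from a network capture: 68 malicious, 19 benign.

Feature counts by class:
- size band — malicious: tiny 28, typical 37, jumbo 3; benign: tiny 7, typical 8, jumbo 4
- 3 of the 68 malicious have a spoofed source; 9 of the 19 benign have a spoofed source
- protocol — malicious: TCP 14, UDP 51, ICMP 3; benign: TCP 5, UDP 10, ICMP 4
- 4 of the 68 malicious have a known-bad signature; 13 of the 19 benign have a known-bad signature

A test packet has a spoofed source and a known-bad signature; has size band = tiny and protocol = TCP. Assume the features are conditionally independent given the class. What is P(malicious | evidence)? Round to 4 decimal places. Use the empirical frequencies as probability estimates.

0.0244

malicious: (68/87) × (28/68) × (3/68) × (14/68) × (4/68) ≈ 0.000171958
benign: (19/87) × (7/19) × (9/19) × (5/19) × (13/19) ≈ 0.00686237
P(malicious | x) = 0.000171958 / 0.007034328 ≈ 0.0244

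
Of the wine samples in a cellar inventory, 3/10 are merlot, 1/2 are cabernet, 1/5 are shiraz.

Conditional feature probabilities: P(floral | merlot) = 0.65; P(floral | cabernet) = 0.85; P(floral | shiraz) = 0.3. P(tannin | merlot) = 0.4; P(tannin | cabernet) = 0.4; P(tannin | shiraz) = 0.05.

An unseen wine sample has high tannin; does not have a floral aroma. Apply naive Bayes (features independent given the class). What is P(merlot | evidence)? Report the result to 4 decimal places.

merlot: 0.3 × (1−0.65) × 0.4 = 0.042
cabernet: 0.5 × (1−0.85) × 0.4 = 0.03
shiraz: 0.2 × (1−0.3) × 0.05 = 0.007
P(merlot | x) = 0.042 / 0.079 ≈ 0.5316

0.5316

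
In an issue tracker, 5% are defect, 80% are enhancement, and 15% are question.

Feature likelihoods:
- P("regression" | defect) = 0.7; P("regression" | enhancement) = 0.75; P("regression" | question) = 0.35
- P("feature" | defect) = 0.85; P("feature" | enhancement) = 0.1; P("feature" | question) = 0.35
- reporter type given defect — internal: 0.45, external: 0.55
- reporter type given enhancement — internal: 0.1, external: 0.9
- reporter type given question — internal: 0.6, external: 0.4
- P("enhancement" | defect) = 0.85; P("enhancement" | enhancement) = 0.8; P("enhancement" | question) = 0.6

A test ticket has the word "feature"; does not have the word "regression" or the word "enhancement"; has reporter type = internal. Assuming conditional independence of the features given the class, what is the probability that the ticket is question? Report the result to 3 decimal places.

defect: 0.05 × (1−0.7) × 0.85 × 0.45 × (1−0.85) = 0.000860625
enhancement: 0.8 × (1−0.75) × 0.1 × 0.1 × (1−0.8) = 0.0004
question: 0.15 × (1−0.35) × 0.35 × 0.6 × (1−0.6) = 0.00819
P(question | x) = 0.00819 / 0.009450625 ≈ 0.867

0.867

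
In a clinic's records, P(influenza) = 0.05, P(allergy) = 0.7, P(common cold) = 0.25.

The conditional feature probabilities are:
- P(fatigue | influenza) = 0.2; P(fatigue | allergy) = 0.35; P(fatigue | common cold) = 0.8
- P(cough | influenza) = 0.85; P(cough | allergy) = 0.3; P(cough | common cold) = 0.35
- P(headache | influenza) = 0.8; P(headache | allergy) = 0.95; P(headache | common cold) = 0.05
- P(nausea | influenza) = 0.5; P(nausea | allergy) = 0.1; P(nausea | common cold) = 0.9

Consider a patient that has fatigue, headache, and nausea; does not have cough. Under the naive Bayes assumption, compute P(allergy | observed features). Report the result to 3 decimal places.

influenza: 0.05 × 0.2 × (1−0.85) × 0.8 × 0.5 = 0.0006
allergy: 0.7 × 0.35 × (1−0.3) × 0.95 × 0.1 = 0.0162925
common cold: 0.25 × 0.8 × (1−0.35) × 0.05 × 0.9 = 0.00585
P(allergy | x) = 0.0162925 / 0.0227425 ≈ 0.716

0.716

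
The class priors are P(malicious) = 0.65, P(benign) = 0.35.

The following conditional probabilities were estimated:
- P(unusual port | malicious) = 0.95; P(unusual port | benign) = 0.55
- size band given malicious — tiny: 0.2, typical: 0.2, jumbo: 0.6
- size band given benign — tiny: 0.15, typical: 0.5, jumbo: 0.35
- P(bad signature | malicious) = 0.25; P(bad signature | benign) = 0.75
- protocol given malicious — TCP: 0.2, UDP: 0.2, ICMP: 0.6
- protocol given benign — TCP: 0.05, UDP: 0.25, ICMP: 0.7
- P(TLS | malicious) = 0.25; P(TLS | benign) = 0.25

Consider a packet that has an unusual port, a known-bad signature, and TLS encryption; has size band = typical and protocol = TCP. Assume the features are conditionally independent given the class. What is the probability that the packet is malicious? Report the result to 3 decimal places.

malicious: 0.65 × 0.95 × 0.2 × 0.25 × 0.2 × 0.25 = 0.00154375
benign: 0.35 × 0.55 × 0.5 × 0.75 × 0.05 × 0.25 = 0.00090234375
P(malicious | x) = 0.00154375 / 0.00244609375 ≈ 0.631

0.631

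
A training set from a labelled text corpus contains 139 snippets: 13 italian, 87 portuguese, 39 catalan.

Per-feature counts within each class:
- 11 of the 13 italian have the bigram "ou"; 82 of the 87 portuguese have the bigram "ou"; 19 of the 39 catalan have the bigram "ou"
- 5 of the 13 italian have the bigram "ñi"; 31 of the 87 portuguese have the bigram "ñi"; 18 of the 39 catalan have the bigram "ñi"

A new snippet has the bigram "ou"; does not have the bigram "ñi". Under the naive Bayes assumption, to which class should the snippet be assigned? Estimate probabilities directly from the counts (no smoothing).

italian: (13/139) × (11/13) × (8/13) ≈ 0.0486995
portuguese: (87/139) × (82/87) × (56/87) ≈ 0.379724
catalan: (39/139) × (19/39) × (21/39) ≈ 0.0736027
Highest score → portuguese.

portuguese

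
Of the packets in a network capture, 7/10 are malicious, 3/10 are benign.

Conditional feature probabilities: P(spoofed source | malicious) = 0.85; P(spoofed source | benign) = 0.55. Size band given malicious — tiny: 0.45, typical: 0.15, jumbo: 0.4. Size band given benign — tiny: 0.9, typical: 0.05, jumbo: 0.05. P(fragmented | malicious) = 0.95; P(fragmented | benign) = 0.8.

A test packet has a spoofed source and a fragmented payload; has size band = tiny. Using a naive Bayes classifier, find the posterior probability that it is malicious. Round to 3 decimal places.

0.682

malicious: 0.7 × 0.85 × 0.45 × 0.95 = 0.2543625
benign: 0.3 × 0.55 × 0.9 × 0.8 = 0.1188
P(malicious | x) = 0.2543625 / 0.3731625 ≈ 0.682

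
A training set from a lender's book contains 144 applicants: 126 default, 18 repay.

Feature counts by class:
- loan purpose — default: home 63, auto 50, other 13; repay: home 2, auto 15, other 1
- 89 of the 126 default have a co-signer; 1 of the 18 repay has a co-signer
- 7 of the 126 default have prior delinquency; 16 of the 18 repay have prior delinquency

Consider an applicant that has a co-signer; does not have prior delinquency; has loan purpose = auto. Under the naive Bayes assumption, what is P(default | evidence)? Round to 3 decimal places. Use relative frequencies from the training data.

default: (126/144) × (50/126) × (89/126) × (119/126) ≈ 0.231635
repay: (18/144) × (15/18) × (1/18) × (2/18) ≈ 0.000643004
P(default | x) = 0.231635 / 0.232278004 ≈ 0.997

0.997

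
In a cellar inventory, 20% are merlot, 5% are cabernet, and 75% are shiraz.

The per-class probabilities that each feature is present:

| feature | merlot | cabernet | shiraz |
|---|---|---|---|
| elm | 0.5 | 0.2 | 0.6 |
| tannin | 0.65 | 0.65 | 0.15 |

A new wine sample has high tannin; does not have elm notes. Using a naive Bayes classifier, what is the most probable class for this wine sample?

merlot: 0.2 × (1−0.5) × 0.65 = 0.065
cabernet: 0.05 × (1−0.2) × 0.65 = 0.026
shiraz: 0.75 × (1−0.6) × 0.15 = 0.045
Highest score → merlot.

merlot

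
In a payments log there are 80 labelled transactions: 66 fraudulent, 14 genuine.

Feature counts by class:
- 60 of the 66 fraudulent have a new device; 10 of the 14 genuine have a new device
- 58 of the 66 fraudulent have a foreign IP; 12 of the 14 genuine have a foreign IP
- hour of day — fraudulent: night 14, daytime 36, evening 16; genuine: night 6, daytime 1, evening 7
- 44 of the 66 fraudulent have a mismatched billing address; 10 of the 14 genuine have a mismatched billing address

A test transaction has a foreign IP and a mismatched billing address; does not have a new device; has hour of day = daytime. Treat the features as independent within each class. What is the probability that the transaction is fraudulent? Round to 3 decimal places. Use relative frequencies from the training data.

0.916

fraudulent: (66/80) × (6/66) × (58/66) × (36/66) × (44/66) ≈ 0.0239669
genuine: (14/80) × (4/14) × (12/14) × (1/14) × (10/14) ≈ 0.00218659
P(fraudulent | x) = 0.0239669 / 0.02615349 ≈ 0.916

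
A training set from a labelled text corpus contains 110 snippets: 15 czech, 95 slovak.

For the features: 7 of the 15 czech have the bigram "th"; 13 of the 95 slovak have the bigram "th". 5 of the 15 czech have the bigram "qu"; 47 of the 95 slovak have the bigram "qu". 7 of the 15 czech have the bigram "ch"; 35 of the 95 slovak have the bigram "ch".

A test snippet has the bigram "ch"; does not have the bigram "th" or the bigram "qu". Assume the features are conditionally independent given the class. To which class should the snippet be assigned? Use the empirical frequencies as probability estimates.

czech: (15/110) × (8/15) × (10/15) × (7/15) ≈ 0.0226263
slovak: (95/110) × (82/95) × (48/95) × (35/95) ≈ 0.138766
Highest score → slovak.

slovak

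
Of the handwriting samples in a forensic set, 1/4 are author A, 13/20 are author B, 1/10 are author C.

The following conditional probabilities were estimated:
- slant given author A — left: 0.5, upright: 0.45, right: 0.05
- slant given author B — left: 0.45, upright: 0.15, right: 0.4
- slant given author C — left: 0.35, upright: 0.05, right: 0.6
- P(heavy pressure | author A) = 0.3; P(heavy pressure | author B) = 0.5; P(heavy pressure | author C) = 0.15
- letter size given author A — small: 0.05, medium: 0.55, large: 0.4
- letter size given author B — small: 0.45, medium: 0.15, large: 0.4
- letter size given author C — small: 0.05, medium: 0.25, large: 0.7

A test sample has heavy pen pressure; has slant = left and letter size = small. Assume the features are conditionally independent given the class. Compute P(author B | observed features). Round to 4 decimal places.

author A: 0.25 × 0.5 × 0.3 × 0.05 = 0.001875
author B: 0.65 × 0.45 × 0.5 × 0.45 = 0.0658125
author C: 0.1 × 0.35 × 0.15 × 0.05 = 0.0002625
P(author B | x) = 0.0658125 / 0.06795 ≈ 0.9685

0.9685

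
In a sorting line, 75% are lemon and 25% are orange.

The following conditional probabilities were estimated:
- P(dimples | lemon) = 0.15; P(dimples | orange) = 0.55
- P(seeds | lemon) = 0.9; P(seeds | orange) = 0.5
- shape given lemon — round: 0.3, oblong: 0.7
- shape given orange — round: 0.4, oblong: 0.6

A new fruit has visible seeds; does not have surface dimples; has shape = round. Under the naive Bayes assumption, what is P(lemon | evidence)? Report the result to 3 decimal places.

0.884

lemon: 0.75 × (1−0.15) × 0.9 × 0.3 = 0.172125
orange: 0.25 × (1−0.55) × 0.5 × 0.4 = 0.0225
P(lemon | x) = 0.172125 / 0.194625 ≈ 0.884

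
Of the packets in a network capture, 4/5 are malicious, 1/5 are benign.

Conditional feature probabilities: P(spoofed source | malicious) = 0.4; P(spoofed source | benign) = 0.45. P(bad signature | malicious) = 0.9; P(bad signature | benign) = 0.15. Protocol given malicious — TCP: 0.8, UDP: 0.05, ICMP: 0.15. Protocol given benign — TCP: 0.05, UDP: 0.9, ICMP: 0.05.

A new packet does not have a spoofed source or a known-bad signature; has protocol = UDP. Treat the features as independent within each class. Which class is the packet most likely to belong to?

benign

malicious: 0.8 × (1−0.4) × (1−0.9) × 0.05 = 0.0024
benign: 0.2 × (1−0.45) × (1−0.15) × 0.9 = 0.08415
Highest score → benign.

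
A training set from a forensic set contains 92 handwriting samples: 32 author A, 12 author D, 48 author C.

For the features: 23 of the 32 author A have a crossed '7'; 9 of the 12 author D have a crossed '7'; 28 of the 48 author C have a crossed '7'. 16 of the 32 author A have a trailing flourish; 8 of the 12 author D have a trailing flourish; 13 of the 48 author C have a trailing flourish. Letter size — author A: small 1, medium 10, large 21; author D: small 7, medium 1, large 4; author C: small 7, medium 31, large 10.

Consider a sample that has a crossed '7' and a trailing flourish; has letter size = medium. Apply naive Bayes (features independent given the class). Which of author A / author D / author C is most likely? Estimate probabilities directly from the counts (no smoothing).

author A: (32/92) × (23/32) × (16/32) × (10/32) = 0.0390625
author D: (12/92) × (9/12) × (8/12) × (1/12) ≈ 0.00543478
author C: (48/92) × (28/48) × (13/48) × (31/48) ≈ 0.0532345
Highest score → author C.

author C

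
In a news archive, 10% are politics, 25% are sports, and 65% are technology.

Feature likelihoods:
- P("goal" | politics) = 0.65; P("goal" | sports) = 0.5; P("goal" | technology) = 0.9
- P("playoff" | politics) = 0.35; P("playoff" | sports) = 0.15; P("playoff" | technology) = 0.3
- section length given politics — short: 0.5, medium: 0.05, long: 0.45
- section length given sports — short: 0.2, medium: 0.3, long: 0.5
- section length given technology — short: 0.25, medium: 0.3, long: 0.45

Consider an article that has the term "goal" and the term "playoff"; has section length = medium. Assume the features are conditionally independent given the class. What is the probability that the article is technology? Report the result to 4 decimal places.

politics: 0.1 × 0.65 × 0.35 × 0.05 = 0.0011375
sports: 0.25 × 0.5 × 0.15 × 0.3 = 0.005625
technology: 0.65 × 0.9 × 0.3 × 0.3 = 0.05265
P(technology | x) = 0.05265 / 0.0594125 ≈ 0.8862

0.8862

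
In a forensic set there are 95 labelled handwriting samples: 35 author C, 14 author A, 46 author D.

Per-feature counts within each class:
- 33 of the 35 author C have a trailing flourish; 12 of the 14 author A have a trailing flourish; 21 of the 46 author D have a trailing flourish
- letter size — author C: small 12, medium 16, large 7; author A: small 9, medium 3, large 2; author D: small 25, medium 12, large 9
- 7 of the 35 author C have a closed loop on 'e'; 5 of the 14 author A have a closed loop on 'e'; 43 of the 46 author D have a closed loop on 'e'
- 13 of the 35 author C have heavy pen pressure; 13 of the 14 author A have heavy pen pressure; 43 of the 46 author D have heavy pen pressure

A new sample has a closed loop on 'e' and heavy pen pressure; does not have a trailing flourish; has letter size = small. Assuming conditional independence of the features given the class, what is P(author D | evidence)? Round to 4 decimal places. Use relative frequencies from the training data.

0.9613

author C: (35/95) × (2/35) × (12/35) × (7/35) × (13/35) ≈ 0.000536198
author A: (14/95) × (2/14) × (9/14) × (5/14) × (13/14) ≈ 0.00448826
author D: (46/95) × (25/46) × (25/46) × (43/46) × (43/46) ≈ 0.124974
P(author D | x) = 0.124974 / 0.129998458 ≈ 0.9613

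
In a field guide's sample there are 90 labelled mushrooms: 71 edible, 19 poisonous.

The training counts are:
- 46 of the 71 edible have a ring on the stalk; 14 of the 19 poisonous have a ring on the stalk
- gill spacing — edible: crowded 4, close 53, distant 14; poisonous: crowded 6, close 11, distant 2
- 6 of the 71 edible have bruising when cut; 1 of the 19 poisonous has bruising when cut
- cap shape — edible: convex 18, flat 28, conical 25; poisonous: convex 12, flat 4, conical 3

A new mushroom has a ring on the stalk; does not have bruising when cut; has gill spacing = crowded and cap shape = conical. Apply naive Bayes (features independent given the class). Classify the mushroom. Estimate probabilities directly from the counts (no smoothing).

edible: (71/90) × (46/71) × (4/71) × (65/71) × (25/71) ≈ 0.00928226
poisonous: (19/90) × (14/19) × (6/19) × (18/19) × (3/19) ≈ 0.00734801
Highest score → edible.

edible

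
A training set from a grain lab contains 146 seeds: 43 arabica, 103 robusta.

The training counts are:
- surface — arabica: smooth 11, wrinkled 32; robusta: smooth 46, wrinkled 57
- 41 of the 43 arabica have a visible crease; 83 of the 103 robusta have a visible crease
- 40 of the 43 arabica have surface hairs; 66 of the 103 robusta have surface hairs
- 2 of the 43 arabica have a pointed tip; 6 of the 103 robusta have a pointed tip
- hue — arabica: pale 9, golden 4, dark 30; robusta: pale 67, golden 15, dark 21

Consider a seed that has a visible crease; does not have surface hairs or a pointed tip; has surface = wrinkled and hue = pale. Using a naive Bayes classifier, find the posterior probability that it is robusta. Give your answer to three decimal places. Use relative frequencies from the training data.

arabica: (43/146) × (32/43) × (41/43) × (3/43) × (41/43) × (9/43) ≈ 0.00290974
robusta: (103/146) × (57/103) × (83/103) × (37/103) × (97/103) × (67/103) ≈ 0.0692308
P(robusta | x) = 0.0692308 / 0.07214054 ≈ 0.960

0.960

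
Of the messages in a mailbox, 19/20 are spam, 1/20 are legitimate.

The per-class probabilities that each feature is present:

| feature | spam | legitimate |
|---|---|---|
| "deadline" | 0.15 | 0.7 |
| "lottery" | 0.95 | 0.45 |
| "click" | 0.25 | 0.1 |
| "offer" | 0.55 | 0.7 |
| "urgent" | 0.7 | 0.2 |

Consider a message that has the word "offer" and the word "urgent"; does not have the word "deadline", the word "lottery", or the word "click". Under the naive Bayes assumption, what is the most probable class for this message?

spam: 0.95 × (1−0.15) × (1−0.95) × (1−0.25) × 0.55 × 0.7 = 0.01165828125
legitimate: 0.05 × (1−0.7) × (1−0.45) × (1−0.1) × 0.7 × 0.2 = 0.0010395
Highest score → spam.

spam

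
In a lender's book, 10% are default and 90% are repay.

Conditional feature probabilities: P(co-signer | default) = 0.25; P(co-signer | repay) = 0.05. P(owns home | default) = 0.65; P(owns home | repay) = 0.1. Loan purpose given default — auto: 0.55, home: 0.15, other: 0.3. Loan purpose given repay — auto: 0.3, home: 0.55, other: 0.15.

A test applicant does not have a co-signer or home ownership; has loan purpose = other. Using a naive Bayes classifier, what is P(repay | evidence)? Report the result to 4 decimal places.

0.9361

default: 0.1 × (1−0.25) × (1−0.65) × 0.3 = 0.007875
repay: 0.9 × (1−0.05) × (1−0.1) × 0.15 = 0.115425
P(repay | x) = 0.115425 / 0.1233 ≈ 0.9361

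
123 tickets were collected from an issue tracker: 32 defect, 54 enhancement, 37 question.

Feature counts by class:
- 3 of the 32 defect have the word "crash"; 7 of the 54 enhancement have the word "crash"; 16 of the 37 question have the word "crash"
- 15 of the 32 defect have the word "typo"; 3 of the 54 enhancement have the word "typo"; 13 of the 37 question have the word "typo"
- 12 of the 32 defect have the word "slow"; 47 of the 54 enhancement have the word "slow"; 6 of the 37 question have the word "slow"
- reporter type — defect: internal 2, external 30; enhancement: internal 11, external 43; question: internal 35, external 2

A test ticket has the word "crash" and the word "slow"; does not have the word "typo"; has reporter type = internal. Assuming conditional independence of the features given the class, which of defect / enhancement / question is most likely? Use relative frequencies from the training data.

question

defect: (32/123) × (3/32) × (17/32) × (12/32) × (2/32) ≈ 0.000303687
enhancement: (54/123) × (7/54) × (51/54) × (47/54) × (11/54) ≈ 0.00952955
question: (37/123) × (16/37) × (24/37) × (6/37) × (35/37) ≈ 0.0129432
Highest score → question.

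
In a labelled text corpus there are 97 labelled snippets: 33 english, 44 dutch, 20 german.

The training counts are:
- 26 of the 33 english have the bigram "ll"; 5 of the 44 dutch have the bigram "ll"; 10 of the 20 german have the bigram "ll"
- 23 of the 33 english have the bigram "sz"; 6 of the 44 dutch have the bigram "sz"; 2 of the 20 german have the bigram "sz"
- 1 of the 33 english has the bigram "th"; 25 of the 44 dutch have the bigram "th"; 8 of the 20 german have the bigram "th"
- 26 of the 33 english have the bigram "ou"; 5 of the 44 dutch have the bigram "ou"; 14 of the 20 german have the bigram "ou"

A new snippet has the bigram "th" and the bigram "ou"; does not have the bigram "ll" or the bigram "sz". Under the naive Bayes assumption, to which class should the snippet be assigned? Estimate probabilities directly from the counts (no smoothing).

english: (33/97) × (7/33) × (10/33) × (1/33) × (26/33) ≈ 0.000522105
dutch: (44/97) × (39/44) × (38/44) × (25/44) × (5/44) ≈ 0.0224196
german: (20/97) × (10/20) × (18/20) × (8/20) × (14/20) ≈ 0.0259794
Highest score → german.

german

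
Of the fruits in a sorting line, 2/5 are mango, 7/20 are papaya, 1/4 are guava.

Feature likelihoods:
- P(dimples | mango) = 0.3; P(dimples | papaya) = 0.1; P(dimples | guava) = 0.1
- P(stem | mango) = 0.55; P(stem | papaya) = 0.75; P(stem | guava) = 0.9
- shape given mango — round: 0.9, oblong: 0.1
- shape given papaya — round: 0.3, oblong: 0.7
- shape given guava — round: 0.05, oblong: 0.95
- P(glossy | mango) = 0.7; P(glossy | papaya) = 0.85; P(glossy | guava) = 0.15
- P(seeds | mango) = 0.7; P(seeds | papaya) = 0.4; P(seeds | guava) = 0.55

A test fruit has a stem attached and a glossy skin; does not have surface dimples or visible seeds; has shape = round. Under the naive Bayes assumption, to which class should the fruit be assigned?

papaya

mango: 0.4 × (1−0.3) × 0.55 × 0.9 × 0.7 × (1−0.7) = 0.029106
papaya: 0.35 × (1−0.1) × 0.75 × 0.3 × 0.85 × (1−0.4) = 0.03614625
guava: 0.25 × (1−0.1) × 0.9 × 0.05 × 0.15 × (1−0.55) = 0.0006834375
Highest score → papaya.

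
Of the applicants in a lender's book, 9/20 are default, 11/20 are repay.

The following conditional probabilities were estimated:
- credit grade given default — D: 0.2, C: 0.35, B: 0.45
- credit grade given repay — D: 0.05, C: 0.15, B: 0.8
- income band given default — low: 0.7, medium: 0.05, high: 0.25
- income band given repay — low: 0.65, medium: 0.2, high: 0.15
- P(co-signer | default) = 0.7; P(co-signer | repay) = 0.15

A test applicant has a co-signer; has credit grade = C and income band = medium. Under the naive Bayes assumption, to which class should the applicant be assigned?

default

default: 0.45 × 0.35 × 0.05 × 0.7 = 0.0055125
repay: 0.55 × 0.15 × 0.2 × 0.15 = 0.002475
Highest score → default.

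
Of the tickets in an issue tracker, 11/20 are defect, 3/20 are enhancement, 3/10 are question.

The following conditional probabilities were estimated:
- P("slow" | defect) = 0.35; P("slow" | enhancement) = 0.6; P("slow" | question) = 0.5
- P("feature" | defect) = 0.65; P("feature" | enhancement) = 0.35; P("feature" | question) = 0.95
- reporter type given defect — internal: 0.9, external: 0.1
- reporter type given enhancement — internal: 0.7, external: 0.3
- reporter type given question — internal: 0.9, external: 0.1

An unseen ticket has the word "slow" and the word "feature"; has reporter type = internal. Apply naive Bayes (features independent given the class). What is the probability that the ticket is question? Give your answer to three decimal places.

defect: 0.55 × 0.35 × 0.65 × 0.9 = 0.1126125
enhancement: 0.15 × 0.6 × 0.35 × 0.7 = 0.02205
question: 0.3 × 0.5 × 0.95 × 0.9 = 0.12825
P(question | x) = 0.12825 / 0.2629125 ≈ 0.488

0.488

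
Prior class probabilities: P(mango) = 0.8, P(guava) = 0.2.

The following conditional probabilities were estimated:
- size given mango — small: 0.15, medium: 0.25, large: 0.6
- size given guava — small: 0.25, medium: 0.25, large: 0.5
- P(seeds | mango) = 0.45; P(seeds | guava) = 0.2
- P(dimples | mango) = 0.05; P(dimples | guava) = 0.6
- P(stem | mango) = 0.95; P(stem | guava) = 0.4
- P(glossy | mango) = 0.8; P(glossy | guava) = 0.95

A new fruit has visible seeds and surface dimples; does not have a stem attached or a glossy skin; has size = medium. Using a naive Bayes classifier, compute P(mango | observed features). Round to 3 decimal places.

0.200

mango: 0.8 × 0.25 × 0.45 × 0.05 × (1−0.95) × (1−0.8) = 0.000045
guava: 0.2 × 0.25 × 0.2 × 0.6 × (1−0.4) × (1−0.95) = 0.00018
P(mango | x) = 0.000045 / 0.000225 ≈ 0.200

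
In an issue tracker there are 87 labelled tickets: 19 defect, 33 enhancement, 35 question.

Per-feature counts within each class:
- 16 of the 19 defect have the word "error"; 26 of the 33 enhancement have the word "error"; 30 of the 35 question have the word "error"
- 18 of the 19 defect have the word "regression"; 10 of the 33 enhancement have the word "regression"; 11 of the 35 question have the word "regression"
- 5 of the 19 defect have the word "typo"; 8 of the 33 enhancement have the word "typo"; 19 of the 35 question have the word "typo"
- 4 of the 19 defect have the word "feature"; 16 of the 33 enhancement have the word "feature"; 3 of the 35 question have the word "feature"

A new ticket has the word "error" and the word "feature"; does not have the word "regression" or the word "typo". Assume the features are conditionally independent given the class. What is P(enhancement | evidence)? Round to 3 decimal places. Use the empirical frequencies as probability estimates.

defect: (19/87) × (16/19) × (1/19) × (14/19) × (4/19) ≈ 0.00150151
enhancement: (33/87) × (26/33) × (23/33) × (25/33) × (16/33) ≈ 0.0765068
question: (35/87) × (30/35) × (24/35) × (16/35) × (3/35) ≈ 0.00926511
P(enhancement | x) = 0.0765068 / 0.08727342 ≈ 0.877

0.877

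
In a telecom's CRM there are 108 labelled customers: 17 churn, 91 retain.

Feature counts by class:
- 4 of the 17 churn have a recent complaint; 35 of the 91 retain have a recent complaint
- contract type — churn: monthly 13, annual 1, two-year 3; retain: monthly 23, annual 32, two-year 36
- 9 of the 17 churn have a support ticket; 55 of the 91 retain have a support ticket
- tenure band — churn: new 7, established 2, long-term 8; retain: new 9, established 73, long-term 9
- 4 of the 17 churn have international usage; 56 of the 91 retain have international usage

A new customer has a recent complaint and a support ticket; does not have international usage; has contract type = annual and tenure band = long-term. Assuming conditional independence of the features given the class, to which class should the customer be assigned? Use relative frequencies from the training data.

churn: (17/108) × (4/17) × (1/17) × (9/17) × (8/17) × (13/17) ≈ 0.000415065
retain: (91/108) × (35/91) × (32/91) × (55/91) × (9/91) × (35/91) ≈ 0.00262
Highest score → retain.

retain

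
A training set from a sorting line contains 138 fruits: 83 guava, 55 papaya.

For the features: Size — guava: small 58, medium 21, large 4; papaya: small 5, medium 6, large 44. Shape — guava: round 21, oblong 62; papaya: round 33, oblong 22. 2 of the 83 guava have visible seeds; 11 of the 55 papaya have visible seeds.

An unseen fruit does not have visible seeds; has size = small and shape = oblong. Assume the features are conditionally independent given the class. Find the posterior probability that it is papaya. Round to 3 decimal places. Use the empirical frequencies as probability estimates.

guava: (83/138) × (58/83) × (62/83) × (81/83) ≈ 0.306386
papaya: (55/138) × (5/55) × (22/55) × (44/55) ≈ 0.0115942
P(papaya | x) = 0.0115942 / 0.3179802 ≈ 0.036

0.036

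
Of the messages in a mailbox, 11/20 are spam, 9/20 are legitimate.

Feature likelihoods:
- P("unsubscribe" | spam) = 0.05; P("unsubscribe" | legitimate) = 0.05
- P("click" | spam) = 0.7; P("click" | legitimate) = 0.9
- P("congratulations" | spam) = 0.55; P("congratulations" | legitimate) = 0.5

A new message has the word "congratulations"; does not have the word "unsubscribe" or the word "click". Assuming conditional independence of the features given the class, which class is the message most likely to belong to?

spam: 0.55 × (1−0.05) × (1−0.7) × 0.55 = 0.0862125
legitimate: 0.45 × (1−0.05) × (1−0.9) × 0.5 = 0.021375
Highest score → spam.

spam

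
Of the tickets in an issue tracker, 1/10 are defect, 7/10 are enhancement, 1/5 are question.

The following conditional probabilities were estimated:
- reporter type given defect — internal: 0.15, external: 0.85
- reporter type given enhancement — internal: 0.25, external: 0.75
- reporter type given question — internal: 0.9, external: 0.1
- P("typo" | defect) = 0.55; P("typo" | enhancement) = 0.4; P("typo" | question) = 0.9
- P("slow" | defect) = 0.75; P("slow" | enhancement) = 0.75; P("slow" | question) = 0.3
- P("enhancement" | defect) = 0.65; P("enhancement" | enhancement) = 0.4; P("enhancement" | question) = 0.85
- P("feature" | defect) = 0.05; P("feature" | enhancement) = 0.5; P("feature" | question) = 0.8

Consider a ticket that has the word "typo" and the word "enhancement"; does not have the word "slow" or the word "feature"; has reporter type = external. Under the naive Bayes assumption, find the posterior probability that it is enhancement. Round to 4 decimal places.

0.5287

defect: 0.1 × 0.85 × 0.55 × (1−0.75) × 0.65 × (1−0.05) = 0.00721703125
enhancement: 0.7 × 0.75 × 0.4 × (1−0.75) × 0.4 × (1−0.5) = 0.0105
question: 0.2 × 0.1 × 0.9 × (1−0.3) × 0.85 × (1−0.8) = 0.002142
P(enhancement | x) = 0.0105 / 0.01985903125 ≈ 0.5287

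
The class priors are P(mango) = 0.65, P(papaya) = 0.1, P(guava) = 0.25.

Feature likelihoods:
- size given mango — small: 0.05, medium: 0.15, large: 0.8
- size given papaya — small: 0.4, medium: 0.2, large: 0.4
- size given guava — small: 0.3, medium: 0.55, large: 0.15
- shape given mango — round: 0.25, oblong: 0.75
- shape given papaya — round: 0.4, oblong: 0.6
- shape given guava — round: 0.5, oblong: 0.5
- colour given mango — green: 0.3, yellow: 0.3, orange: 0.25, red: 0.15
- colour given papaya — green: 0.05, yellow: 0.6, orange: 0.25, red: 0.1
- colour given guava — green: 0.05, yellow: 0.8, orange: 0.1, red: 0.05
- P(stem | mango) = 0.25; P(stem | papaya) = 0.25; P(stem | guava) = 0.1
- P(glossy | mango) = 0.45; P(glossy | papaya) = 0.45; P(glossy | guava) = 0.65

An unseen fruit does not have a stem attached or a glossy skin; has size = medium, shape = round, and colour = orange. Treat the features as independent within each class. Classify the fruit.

mango: 0.65 × 0.15 × 0.25 × 0.25 × (1−0.25) × (1−0.45) = 0.002513671875
papaya: 0.1 × 0.2 × 0.4 × 0.25 × (1−0.25) × (1−0.45) = 0.000825
guava: 0.25 × 0.55 × 0.5 × 0.1 × (1−0.1) × (1−0.65) = 0.002165625
Highest score → mango.

mango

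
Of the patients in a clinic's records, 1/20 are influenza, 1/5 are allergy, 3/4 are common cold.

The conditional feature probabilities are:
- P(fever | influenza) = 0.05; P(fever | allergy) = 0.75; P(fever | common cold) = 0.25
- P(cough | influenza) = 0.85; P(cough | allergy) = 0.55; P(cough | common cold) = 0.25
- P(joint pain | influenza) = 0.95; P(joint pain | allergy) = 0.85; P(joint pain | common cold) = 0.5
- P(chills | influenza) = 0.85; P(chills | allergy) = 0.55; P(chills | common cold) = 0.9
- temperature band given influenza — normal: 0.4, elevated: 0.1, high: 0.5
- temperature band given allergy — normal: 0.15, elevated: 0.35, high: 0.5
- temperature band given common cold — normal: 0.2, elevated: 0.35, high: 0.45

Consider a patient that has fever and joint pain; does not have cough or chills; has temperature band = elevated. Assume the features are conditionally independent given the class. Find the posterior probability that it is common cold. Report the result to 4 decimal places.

influenza: 0.05 × 0.05 × (1−0.85) × 0.95 × (1−0.85) × 0.1 = 0.00000534375
allergy: 0.2 × 0.75 × (1−0.55) × 0.85 × (1−0.55) × 0.35 = 0.0090365625
common cold: 0.75 × 0.25 × (1−0.25) × 0.5 × (1−0.9) × 0.35 = 0.0024609375
P(common cold | x) = 0.0024609375 / 0.01150284375 ≈ 0.2139

0.2139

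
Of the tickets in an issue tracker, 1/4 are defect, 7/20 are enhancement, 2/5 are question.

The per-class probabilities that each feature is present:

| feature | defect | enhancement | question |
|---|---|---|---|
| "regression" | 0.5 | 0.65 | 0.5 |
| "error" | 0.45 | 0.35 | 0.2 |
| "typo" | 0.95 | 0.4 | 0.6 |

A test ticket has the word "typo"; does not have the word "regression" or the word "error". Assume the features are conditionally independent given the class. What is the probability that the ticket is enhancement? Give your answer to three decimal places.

0.165

defect: 0.25 × (1−0.5) × (1−0.45) × 0.95 = 0.0653125
enhancement: 0.35 × (1−0.65) × (1−0.35) × 0.4 = 0.03185
question: 0.4 × (1−0.5) × (1−0.2) × 0.6 = 0.096
P(enhancement | x) = 0.03185 / 0.1931625 ≈ 0.165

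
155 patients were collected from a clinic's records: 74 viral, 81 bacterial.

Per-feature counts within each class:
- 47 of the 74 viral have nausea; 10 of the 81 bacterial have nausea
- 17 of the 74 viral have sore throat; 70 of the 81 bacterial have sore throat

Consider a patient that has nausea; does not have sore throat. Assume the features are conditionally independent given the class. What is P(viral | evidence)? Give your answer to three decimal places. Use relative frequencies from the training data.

0.964

viral: (74/155) × (47/74) × (57/74) ≈ 0.233566
bacterial: (81/155) × (10/81) × (11/81) ≈ 0.00876145
P(viral | x) = 0.233566 / 0.24232745 ≈ 0.964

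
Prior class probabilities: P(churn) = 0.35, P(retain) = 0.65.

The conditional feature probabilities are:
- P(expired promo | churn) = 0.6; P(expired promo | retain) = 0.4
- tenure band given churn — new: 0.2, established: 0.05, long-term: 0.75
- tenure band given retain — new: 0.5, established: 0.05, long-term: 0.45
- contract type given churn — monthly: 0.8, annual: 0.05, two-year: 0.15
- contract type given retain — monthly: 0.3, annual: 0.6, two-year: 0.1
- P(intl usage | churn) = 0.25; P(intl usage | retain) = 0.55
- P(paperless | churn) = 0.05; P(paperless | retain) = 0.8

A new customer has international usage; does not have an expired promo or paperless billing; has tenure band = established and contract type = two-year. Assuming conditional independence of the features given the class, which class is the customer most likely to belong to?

churn: 0.35 × (1−0.6) × 0.05 × 0.15 × 0.25 × (1−0.05) = 0.000249375
retain: 0.65 × (1−0.4) × 0.05 × 0.1 × 0.55 × (1−0.8) = 0.0002145
Highest score → churn.

churn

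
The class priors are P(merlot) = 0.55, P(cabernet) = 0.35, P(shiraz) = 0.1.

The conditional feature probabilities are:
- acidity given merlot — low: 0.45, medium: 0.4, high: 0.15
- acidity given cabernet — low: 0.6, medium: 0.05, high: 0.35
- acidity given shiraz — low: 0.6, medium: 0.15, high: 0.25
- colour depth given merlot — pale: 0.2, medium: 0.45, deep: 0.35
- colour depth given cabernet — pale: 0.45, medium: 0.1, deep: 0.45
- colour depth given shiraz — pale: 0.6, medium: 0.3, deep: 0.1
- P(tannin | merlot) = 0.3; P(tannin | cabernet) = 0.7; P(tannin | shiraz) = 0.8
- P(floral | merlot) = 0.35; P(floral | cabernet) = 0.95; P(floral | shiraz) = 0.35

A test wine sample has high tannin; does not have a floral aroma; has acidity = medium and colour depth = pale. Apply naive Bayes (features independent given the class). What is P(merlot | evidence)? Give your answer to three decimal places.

merlot: 0.55 × 0.4 × 0.2 × 0.3 × (1−0.35) = 0.00858
cabernet: 0.35 × 0.05 × 0.45 × 0.7 × (1−0.95) = 0.000275625
shiraz: 0.1 × 0.15 × 0.6 × 0.8 × (1−0.35) = 0.00468
P(merlot | x) = 0.00858 / 0.013535625 ≈ 0.634

0.634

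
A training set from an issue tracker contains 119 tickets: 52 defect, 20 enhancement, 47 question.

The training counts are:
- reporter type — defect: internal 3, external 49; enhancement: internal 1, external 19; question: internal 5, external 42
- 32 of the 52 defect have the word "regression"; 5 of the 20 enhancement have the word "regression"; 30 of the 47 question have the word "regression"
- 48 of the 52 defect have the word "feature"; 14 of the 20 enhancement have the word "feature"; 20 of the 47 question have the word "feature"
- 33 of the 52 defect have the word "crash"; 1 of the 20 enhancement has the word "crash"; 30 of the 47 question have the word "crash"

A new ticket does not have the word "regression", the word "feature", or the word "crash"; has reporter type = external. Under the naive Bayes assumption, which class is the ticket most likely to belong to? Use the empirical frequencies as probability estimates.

defect: (52/119) × (49/52) × (20/52) × (4/52) × (19/52) ≈ 0.00445126
enhancement: (20/119) × (19/20) × (15/20) × (6/20) × (19/20) ≈ 0.0341282
question: (47/119) × (42/47) × (17/47) × (27/47) × (17/47) ≈ 0.0265259
Highest score → enhancement.

enhancement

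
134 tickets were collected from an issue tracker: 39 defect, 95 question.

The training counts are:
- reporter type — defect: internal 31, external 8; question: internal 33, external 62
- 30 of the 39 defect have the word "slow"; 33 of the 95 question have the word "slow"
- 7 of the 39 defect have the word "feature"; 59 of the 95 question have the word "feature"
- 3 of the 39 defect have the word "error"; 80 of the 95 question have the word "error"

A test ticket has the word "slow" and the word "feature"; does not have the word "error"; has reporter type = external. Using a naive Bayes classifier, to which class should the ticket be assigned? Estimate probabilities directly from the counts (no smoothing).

defect: (39/134) × (8/39) × (30/39) × (7/39) × (36/39) ≈ 0.00760875
question: (95/134) × (62/95) × (33/95) × (59/95) × (15/95) ≈ 0.0157606
Highest score → question.

question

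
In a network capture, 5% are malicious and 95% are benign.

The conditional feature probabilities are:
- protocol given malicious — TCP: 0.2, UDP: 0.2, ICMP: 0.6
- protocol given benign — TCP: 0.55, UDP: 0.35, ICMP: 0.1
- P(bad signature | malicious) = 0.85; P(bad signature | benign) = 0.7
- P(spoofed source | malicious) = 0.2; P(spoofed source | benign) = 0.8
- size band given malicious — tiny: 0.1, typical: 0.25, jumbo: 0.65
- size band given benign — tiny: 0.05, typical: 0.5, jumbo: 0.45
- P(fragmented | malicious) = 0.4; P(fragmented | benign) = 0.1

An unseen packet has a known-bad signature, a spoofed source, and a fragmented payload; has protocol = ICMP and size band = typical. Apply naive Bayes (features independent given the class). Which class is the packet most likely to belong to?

malicious: 0.05 × 0.6 × 0.85 × 0.2 × 0.25 × 0.4 = 0.00051
benign: 0.95 × 0.1 × 0.7 × 0.8 × 0.5 × 0.1 = 0.00266
Highest score → benign.

benign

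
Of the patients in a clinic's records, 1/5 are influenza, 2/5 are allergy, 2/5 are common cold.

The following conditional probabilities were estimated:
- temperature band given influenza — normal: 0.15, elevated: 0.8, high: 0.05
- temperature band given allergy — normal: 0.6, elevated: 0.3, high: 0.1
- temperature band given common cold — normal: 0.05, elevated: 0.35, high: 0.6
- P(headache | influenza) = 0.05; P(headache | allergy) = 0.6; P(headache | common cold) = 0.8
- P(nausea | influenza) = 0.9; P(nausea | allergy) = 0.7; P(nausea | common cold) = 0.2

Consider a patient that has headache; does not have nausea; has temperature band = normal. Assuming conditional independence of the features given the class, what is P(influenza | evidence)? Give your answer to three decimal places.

0.003

influenza: 0.2 × 0.15 × 0.05 × (1−0.9) = 0.00015
allergy: 0.4 × 0.6 × 0.6 × (1−0.7) = 0.0432
common cold: 0.4 × 0.05 × 0.8 × (1−0.2) = 0.0128
P(influenza | x) = 0.00015 / 0.05615 ≈ 0.003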